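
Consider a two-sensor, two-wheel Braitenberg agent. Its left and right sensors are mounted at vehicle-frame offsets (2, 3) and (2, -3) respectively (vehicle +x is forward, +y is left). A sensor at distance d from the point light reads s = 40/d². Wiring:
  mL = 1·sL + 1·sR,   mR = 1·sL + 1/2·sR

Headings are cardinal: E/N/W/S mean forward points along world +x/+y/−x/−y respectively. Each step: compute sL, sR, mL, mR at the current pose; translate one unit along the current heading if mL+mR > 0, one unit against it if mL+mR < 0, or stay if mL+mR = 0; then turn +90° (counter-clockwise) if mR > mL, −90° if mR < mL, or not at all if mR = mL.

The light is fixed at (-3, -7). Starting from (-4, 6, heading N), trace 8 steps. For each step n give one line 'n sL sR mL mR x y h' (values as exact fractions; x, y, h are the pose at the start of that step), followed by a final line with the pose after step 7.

n=0: pose=(-4,6,N); sL=40/241, sR=40/229; mL=18800/55189, mR=13980/55189; mL+mR=32780/55189 → advance +1; mR−mL=-20/229 → turn -1·90°
n=1: pose=(-4,7,E); sL=4/29, sR=20/61; mL=824/1769, mR=534/1769; mL+mR=1358/1769 → advance +1; mR−mL=-10/61 → turn -1·90°
n=2: pose=(-3,7,S); sL=40/153, sR=40/153; mL=80/153, mR=20/51; mL+mR=140/153 → advance +1; mR−mL=-20/153 → turn -1·90°
n=3: pose=(-3,6,W); sL=5/13, sR=2/13; mL=7/13, mR=6/13; mL+mR=1 → advance +1; mR−mL=-1/13 → turn -1·90°
n=4: pose=(-4,6,N); sL=40/241, sR=40/229; mL=18800/55189, mR=13980/55189; mL+mR=32780/55189 → advance +1; mR−mL=-20/229 → turn -1·90°
n=5: pose=(-4,7,E); sL=4/29, sR=20/61; mL=824/1769, mR=534/1769; mL+mR=1358/1769 → advance +1; mR−mL=-10/61 → turn -1·90°
n=6: pose=(-3,7,S); sL=40/153, sR=40/153; mL=80/153, mR=20/51; mL+mR=140/153 → advance +1; mR−mL=-20/153 → turn -1·90°
n=7: pose=(-3,6,W); sL=5/13, sR=2/13; mL=7/13, mR=6/13; mL+mR=1 → advance +1; mR−mL=-1/13 → turn -1·90°

0 40/241 40/229 18800/55189 13980/55189 -4 6 N
1 4/29 20/61 824/1769 534/1769 -4 7 E
2 40/153 40/153 80/153 20/51 -3 7 S
3 5/13 2/13 7/13 6/13 -3 6 W
4 40/241 40/229 18800/55189 13980/55189 -4 6 N
5 4/29 20/61 824/1769 534/1769 -4 7 E
6 40/153 40/153 80/153 20/51 -3 7 S
7 5/13 2/13 7/13 6/13 -3 6 W
final -4 6 N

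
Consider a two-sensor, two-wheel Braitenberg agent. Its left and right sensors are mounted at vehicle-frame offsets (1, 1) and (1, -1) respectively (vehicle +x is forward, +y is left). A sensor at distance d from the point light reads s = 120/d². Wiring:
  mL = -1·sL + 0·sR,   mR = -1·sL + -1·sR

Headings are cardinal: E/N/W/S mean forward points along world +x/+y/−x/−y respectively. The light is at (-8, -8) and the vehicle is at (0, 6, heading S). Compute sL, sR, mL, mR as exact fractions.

12/25 60/109 -12/25 -2808/2725

left sensor world pos  = (1, 5); dL² = 250
right sensor world pos = (-1, 5); dR² = 218
sL = 120/250 = 12/25
sR = 120/218 = 60/109
mL = -1·sL + 0·sR = -12/25
mR = -1·sL + -1·sR = -2808/2725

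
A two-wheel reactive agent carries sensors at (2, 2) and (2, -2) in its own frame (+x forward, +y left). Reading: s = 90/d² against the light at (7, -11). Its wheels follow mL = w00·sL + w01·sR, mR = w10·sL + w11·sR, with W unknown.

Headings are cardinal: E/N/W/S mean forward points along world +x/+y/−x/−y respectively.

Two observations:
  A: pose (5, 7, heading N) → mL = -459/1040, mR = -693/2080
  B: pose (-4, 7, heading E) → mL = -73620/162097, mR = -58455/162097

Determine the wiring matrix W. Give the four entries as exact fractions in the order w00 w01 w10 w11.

-1 -1 -1/2 -1

obs A: pose=(5,7,N) → sL=45/208, sR=9/40, mL=-459/1040, mR=-693/2080
obs B: pose=(-4,7,E) → sL=90/481, sR=90/337, mL=-73620/162097, mR=-58455/162097
sensor matrix S = [[45/208, 9/40], [90/481, 90/337]]; det S = 20331/1296776
solve [mL_A; mL_B] = S·[w00; w01] and [mR_A; mR_B] = S·[w10; w11]:
  w00 = -1, w01 = -1, w10 = -1/2, w11 = -1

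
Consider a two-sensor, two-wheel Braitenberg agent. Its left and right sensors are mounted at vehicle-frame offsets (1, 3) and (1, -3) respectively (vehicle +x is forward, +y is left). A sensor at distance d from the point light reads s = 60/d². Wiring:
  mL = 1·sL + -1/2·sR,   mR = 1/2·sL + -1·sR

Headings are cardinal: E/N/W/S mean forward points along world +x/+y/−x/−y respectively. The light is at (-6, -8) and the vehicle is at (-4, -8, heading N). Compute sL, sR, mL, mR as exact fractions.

30 30/13 375/13 165/13

left sensor world pos  = (-7, -7); dL² = 2
right sensor world pos = (-1, -7); dR² = 26
sL = 60/2 = 30
sR = 60/26 = 30/13
mL = 1·sL + -1/2·sR = 375/13
mR = 1/2·sL + -1·sR = 165/13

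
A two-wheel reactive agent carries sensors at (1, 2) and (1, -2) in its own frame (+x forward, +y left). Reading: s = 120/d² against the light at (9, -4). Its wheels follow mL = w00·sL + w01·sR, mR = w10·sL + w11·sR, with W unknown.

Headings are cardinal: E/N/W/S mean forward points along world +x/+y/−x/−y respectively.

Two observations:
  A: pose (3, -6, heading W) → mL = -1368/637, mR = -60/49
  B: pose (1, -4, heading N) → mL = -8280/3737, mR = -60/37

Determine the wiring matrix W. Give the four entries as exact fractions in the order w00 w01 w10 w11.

obs A: pose=(3,-6,W) → sL=24/13, sR=120/49, mL=-1368/637, mR=-60/49
obs B: pose=(1,-4,N) → sL=120/101, sR=120/37, mL=-8280/3737, mR=-60/37
sensor matrix S = [[24/13, 120/49], [120/101, 120/37]]; det S = 7326720/2380469
solve [mL_A; mL_B] = S·[w00; w01] and [mR_A; mR_B] = S·[w10; w11]:
  w00 = -1/2, w01 = -1/2, w10 = 0, w11 = -1/2

-1/2 -1/2 0 -1/2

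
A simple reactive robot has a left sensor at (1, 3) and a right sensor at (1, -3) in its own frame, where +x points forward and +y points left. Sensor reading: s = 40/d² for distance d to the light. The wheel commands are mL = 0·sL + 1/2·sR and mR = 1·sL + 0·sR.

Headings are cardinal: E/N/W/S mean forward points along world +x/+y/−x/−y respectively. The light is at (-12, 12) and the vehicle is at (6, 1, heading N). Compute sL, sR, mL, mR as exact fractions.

8/65 40/541 20/541 8/65

left sensor world pos  = (3, 2); dL² = 325
right sensor world pos = (9, 2); dR² = 541
sL = 40/325 = 8/65
sR = 40/541 = 40/541
mL = 0·sL + 1/2·sR = 20/541
mR = 1·sL + 0·sR = 8/65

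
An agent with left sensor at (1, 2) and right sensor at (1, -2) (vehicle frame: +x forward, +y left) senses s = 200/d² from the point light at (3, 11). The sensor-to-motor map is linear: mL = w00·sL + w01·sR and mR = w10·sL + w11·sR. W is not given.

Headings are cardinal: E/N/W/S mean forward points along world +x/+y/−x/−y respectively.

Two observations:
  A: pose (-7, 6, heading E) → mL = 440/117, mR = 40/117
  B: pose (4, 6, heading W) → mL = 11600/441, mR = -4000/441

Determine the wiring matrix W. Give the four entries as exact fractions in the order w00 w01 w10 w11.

1 1 1/2 -1/2

obs A: pose=(-7,6,E) → sL=20/9, sR=20/13, mL=440/117, mR=40/117
obs B: pose=(4,6,W) → sL=200/49, sR=200/9, mL=11600/441, mR=-4000/441
sensor matrix S = [[20/9, 20/13], [200/49, 200/9]]; det S = 2224000/51597
solve [mL_A; mL_B] = S·[w00; w01] and [mR_A; mR_B] = S·[w10; w11]:
  w00 = 1, w01 = 1, w10 = 1/2, w11 = -1/2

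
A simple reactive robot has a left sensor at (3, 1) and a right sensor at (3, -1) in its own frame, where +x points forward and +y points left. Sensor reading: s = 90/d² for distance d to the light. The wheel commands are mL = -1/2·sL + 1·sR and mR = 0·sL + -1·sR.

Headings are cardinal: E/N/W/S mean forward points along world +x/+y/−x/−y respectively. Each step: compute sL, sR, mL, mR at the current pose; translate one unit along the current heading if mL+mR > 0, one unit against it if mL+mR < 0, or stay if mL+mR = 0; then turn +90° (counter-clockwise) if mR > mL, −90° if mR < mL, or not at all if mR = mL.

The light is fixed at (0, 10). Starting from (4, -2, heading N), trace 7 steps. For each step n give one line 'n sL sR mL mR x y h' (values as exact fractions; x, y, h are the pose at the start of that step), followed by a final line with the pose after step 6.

n=0: pose=(4,-2,N); sL=1, sR=45/53; mL=37/106, mR=-45/53; mL+mR=-1/2 → advance -1; mR−mL=-127/106 → turn -1·90°
n=1: pose=(4,-3,E); sL=90/193, sR=18/49; mL=1269/9457, mR=-18/49; mL+mR=-45/193 → advance -1; mR−mL=-4743/9457 → turn -1·90°
n=2: pose=(3,-3,S); sL=45/136, sR=9/26; mL=639/3536, mR=-9/26; mL+mR=-45/272 → advance -1; mR−mL=-1863/3536 → turn -1·90°
n=3: pose=(3,-2,W); sL=90/169, sR=90/121; mL=9765/20449, mR=-90/121; mL+mR=-45/169 → advance -1; mR−mL=-24975/20449 → turn -1·90°
n=4: pose=(4,-2,N); sL=1, sR=45/53; mL=37/106, mR=-45/53; mL+mR=-1/2 → advance -1; mR−mL=-127/106 → turn -1·90°
n=5: pose=(4,-3,E); sL=90/193, sR=18/49; mL=1269/9457, mR=-18/49; mL+mR=-45/193 → advance -1; mR−mL=-4743/9457 → turn -1·90°
n=6: pose=(3,-3,S); sL=45/136, sR=9/26; mL=639/3536, mR=-9/26; mL+mR=-45/272 → advance -1; mR−mL=-1863/3536 → turn -1·90°

0 1 45/53 37/106 -45/53 4 -2 N
1 90/193 18/49 1269/9457 -18/49 4 -3 E
2 45/136 9/26 639/3536 -9/26 3 -3 S
3 90/169 90/121 9765/20449 -90/121 3 -2 W
4 1 45/53 37/106 -45/53 4 -2 N
5 90/193 18/49 1269/9457 -18/49 4 -3 E
6 45/136 9/26 639/3536 -9/26 3 -3 S
final 3 -2 W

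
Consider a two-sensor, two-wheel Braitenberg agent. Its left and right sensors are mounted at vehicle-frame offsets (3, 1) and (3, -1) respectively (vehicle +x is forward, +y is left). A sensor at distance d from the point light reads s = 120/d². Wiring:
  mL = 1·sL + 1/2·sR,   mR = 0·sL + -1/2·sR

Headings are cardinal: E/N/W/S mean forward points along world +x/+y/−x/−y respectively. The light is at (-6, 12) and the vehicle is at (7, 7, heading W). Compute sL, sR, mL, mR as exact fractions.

15/17 30/29 690/493 -15/29

left sensor world pos  = (4, 6); dL² = 136
right sensor world pos = (4, 8); dR² = 116
sL = 120/136 = 15/17
sR = 120/116 = 30/29
mL = 1·sL + 1/2·sR = 690/493
mR = 0·sL + -1/2·sR = -15/29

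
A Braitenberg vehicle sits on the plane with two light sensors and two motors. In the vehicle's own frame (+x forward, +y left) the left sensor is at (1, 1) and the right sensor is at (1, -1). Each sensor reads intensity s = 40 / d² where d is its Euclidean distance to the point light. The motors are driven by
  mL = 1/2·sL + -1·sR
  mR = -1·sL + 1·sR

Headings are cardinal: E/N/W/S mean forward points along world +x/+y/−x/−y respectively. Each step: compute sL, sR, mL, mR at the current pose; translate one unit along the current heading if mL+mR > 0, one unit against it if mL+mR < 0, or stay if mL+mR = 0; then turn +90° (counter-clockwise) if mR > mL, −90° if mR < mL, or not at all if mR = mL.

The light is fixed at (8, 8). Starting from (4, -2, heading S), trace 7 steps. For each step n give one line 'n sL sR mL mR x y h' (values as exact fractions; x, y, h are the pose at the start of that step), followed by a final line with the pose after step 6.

0 4/13 20/73 -114/949 -32/949 4 -2 S
1 40/73 40/109 -740/7957 -1440/7957 4 -1 E
2 10/29 5/17 -60/493 -25/493 3 -1 S
3 8/13 40/97 -132/1261 -256/1261 3 0 E
4 20/53 4/13 -82/689 -48/689 2 0 S
5 40/61 40/89 -660/5429 -1120/5429 2 1 E
6 2/5 5/16 -9/80 -7/80 1 1 S
final 1 2 E

n=0: pose=(4,-2,S); sL=4/13, sR=20/73; mL=-114/949, mR=-32/949; mL+mR=-2/13 → advance -1; mR−mL=82/949 → turn +1·90°
n=1: pose=(4,-1,E); sL=40/73, sR=40/109; mL=-740/7957, mR=-1440/7957; mL+mR=-20/73 → advance -1; mR−mL=-700/7957 → turn -1·90°
n=2: pose=(3,-1,S); sL=10/29, sR=5/17; mL=-60/493, mR=-25/493; mL+mR=-5/29 → advance -1; mR−mL=35/493 → turn +1·90°
n=3: pose=(3,0,E); sL=8/13, sR=40/97; mL=-132/1261, mR=-256/1261; mL+mR=-4/13 → advance -1; mR−mL=-124/1261 → turn -1·90°
n=4: pose=(2,0,S); sL=20/53, sR=4/13; mL=-82/689, mR=-48/689; mL+mR=-10/53 → advance -1; mR−mL=34/689 → turn +1·90°
n=5: pose=(2,1,E); sL=40/61, sR=40/89; mL=-660/5429, mR=-1120/5429; mL+mR=-20/61 → advance -1; mR−mL=-460/5429 → turn -1·90°
n=6: pose=(1,1,S); sL=2/5, sR=5/16; mL=-9/80, mR=-7/80; mL+mR=-1/5 → advance -1; mR−mL=1/40 → turn +1·90°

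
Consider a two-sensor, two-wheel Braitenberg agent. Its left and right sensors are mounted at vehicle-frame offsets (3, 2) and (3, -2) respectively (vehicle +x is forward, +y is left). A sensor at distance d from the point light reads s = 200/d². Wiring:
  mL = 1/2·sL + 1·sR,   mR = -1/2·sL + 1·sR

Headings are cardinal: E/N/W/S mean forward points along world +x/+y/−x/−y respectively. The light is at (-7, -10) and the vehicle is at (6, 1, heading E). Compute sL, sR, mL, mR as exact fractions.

8/17 200/337 4748/5729 2052/5729

left sensor world pos  = (9, 3); dL² = 425
right sensor world pos = (9, -1); dR² = 337
sL = 200/425 = 8/17
sR = 200/337 = 200/337
mL = 1/2·sL + 1·sR = 4748/5729
mR = -1/2·sL + 1·sR = 2052/5729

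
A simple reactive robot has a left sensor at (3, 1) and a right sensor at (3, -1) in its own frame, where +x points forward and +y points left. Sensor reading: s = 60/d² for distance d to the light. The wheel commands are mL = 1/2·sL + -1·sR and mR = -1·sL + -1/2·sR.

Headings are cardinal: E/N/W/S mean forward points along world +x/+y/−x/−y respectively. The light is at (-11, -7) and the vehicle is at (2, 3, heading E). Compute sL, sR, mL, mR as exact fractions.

left sensor world pos  = (5, 4); dL² = 377
right sensor world pos = (5, 2); dR² = 337
sL = 60/377 = 60/377
sR = 60/337 = 60/337
mL = 1/2·sL + -1·sR = -12510/127049
mR = -1·sL + -1/2·sR = -31530/127049

60/377 60/337 -12510/127049 -31530/127049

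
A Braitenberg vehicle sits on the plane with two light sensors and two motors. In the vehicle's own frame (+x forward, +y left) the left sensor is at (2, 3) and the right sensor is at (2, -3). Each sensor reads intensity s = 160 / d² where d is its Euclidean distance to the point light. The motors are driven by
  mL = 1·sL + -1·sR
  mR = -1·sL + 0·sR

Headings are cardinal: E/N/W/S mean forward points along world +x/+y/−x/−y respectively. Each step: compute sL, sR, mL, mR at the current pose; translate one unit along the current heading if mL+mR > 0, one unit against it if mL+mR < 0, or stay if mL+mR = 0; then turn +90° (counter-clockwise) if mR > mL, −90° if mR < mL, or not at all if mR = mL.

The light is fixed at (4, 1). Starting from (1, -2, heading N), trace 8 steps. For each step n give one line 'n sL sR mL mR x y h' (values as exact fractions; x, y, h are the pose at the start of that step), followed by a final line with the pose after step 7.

0 160/37 160 -5760/37 -160/37 1 -2 N
1 80/37 80/13 -1920/481 -80/37 1 -3 W
2 160/37 160/61 3840/2257 -160/37 2 -3 S
3 40/13 10 -90/13 -40/13 2 -2 W
4 160/29 160/41 1920/1189 -160/29 3 -2 S
5 80/17 16 -192/17 -80/17 3 -1 W
6 32/5 32/5 0 -32/5 4 -1 S
7 8 20 -12 -8 4 0 W
final 5 0 S

n=0: pose=(1,-2,N); sL=160/37, sR=160; mL=-5760/37, mR=-160/37; mL+mR=-160 → advance -1; mR−mL=5600/37 → turn +1·90°
n=1: pose=(1,-3,W); sL=80/37, sR=80/13; mL=-1920/481, mR=-80/37; mL+mR=-80/13 → advance -1; mR−mL=880/481 → turn +1·90°
n=2: pose=(2,-3,S); sL=160/37, sR=160/61; mL=3840/2257, mR=-160/37; mL+mR=-160/61 → advance -1; mR−mL=-13600/2257 → turn -1·90°
n=3: pose=(2,-2,W); sL=40/13, sR=10; mL=-90/13, mR=-40/13; mL+mR=-10 → advance -1; mR−mL=50/13 → turn +1·90°
n=4: pose=(3,-2,S); sL=160/29, sR=160/41; mL=1920/1189, mR=-160/29; mL+mR=-160/41 → advance -1; mR−mL=-8480/1189 → turn -1·90°
n=5: pose=(3,-1,W); sL=80/17, sR=16; mL=-192/17, mR=-80/17; mL+mR=-16 → advance -1; mR−mL=112/17 → turn +1·90°
n=6: pose=(4,-1,S); sL=32/5, sR=32/5; mL=0, mR=-32/5; mL+mR=-32/5 → advance -1; mR−mL=-32/5 → turn -1·90°
n=7: pose=(4,0,W); sL=8, sR=20; mL=-12, mR=-8; mL+mR=-20 → advance -1; mR−mL=4 → turn +1·90°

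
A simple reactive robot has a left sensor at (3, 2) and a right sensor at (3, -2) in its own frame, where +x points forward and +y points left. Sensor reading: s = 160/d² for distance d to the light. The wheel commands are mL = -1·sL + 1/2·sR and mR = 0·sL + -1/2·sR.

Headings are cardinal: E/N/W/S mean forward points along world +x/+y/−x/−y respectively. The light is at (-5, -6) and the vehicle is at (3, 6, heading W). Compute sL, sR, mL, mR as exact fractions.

32/25 160/221 -5072/5525 -80/221

left sensor world pos  = (0, 4); dL² = 125
right sensor world pos = (0, 8); dR² = 221
sL = 160/125 = 32/25
sR = 160/221 = 160/221
mL = -1·sL + 1/2·sR = -5072/5525
mR = 0·sL + -1/2·sR = -80/221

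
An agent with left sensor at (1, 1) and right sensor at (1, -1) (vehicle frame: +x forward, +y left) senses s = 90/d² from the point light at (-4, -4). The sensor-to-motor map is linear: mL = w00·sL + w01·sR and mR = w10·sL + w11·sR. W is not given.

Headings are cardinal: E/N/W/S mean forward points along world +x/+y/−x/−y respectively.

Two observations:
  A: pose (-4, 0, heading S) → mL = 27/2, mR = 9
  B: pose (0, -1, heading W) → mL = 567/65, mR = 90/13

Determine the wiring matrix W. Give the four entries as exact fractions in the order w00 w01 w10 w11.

1 1/2 1 0

obs A: pose=(-4,0,S) → sL=9, sR=9, mL=27/2, mR=9
obs B: pose=(0,-1,W) → sL=90/13, sR=18/5, mL=567/65, mR=90/13
sensor matrix S = [[9, 9], [90/13, 18/5]]; det S = -1944/65
solve [mL_A; mL_B] = S·[w00; w01] and [mR_A; mR_B] = S·[w10; w11]:
  w00 = 1, w01 = 1/2, w10 = 1, w11 = 0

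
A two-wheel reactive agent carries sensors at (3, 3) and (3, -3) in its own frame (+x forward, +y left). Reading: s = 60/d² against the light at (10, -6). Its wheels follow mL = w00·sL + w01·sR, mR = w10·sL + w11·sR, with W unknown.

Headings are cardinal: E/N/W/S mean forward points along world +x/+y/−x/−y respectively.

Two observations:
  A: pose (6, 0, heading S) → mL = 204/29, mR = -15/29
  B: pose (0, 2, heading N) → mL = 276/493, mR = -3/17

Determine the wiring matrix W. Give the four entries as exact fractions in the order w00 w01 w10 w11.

obs A: pose=(6,0,S) → sL=6, sR=30/29, mL=204/29, mR=-15/29
obs B: pose=(0,2,N) → sL=6/29, sR=6/17, mL=276/493, mR=-3/17
sensor matrix S = [[6, 30/29], [6/29, 6/17]]; det S = 27216/14297
solve [mL_A; mL_B] = S·[w00; w01] and [mR_A; mR_B] = S·[w10; w11]:
  w00 = 1, w01 = 1, w10 = 0, w11 = -1/2

1 1 0 -1/2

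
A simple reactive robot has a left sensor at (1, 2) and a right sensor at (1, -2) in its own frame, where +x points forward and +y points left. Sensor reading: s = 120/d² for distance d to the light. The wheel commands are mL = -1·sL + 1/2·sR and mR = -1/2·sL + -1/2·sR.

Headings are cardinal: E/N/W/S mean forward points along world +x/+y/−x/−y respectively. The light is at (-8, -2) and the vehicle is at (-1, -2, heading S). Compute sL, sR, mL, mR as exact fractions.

left sensor world pos  = (1, -3); dL² = 82
right sensor world pos = (-3, -3); dR² = 26
sL = 120/82 = 60/41
sR = 120/26 = 60/13
mL = -1·sL + 1/2·sR = 450/533
mR = -1/2·sL + -1/2·sR = -1620/533

60/41 60/13 450/533 -1620/533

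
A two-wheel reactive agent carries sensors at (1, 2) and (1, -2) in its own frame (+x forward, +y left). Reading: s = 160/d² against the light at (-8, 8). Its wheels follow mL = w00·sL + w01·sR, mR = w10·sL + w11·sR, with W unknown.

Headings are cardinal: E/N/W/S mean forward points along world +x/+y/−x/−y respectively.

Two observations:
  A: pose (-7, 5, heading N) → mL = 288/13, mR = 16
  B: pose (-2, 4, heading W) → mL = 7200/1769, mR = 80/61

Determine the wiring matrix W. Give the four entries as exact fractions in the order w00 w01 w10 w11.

1/2 1/2 1/2 0

obs A: pose=(-7,5,N) → sL=32, sR=160/13, mL=288/13, mR=16
obs B: pose=(-2,4,W) → sL=160/61, sR=160/29, mL=7200/1769, mR=80/61
sensor matrix S = [[32, 160/13], [160/61, 160/29]]; det S = 3317760/22997
solve [mL_A; mL_B] = S·[w00; w01] and [mR_A; mR_B] = S·[w10; w11]:
  w00 = 1/2, w01 = 1/2, w10 = 1/2, w11 = 0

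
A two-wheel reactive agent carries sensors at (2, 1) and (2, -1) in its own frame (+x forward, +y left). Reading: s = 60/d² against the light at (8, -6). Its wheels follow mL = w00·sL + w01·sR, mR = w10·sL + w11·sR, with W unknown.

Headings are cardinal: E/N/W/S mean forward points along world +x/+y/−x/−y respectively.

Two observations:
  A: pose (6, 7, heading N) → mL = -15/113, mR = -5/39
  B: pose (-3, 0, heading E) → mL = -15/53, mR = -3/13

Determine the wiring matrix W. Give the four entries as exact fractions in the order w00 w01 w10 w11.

obs A: pose=(6,7,N) → sL=10/39, sR=30/113, mL=-15/113, mR=-5/39
obs B: pose=(-3,0,E) → sL=6/13, sR=30/53, mL=-15/53, mR=-3/13
sensor matrix S = [[10/39, 30/113], [6/13, 30/53]]; det S = 1760/77857
solve [mL_A; mL_B] = S·[w00; w01] and [mR_A; mR_B] = S·[w10; w11]:
  w00 = 0, w01 = -1/2, w10 = -1/2, w11 = 0

0 -1/2 -1/2 0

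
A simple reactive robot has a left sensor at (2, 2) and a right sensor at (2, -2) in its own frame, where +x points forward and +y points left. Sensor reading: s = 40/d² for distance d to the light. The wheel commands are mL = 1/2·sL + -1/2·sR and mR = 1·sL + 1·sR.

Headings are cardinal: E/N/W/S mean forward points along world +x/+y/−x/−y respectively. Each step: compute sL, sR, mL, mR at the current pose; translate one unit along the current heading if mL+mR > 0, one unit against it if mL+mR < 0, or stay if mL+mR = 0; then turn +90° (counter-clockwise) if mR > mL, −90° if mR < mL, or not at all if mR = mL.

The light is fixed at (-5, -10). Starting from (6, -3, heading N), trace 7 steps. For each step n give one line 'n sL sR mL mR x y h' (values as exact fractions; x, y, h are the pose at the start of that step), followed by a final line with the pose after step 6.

0 20/81 4/25 88/2025 824/2025 6 -3 N
1 40/117 40/181 1280/21177 11920/21177 6 -2 W
2 2/9 2/5 -4/45 28/45 5 -2 S
3 8/45 40/169 -224/7605 3152/7605 5 -3 E
4 20/81 4/25 88/2025 824/2025 6 -3 N
5 40/117 40/181 1280/21177 11920/21177 6 -2 W
6 2/9 2/5 -4/45 28/45 5 -2 S
final 5 -3 E

n=0: pose=(6,-3,N); sL=20/81, sR=4/25; mL=88/2025, mR=824/2025; mL+mR=304/675 → advance +1; mR−mL=736/2025 → turn +1·90°
n=1: pose=(6,-2,W); sL=40/117, sR=40/181; mL=1280/21177, mR=11920/21177; mL+mR=4400/7059 → advance +1; mR−mL=10640/21177 → turn +1·90°
n=2: pose=(5,-2,S); sL=2/9, sR=2/5; mL=-4/45, mR=28/45; mL+mR=8/15 → advance +1; mR−mL=32/45 → turn +1·90°
n=3: pose=(5,-3,E); sL=8/45, sR=40/169; mL=-224/7605, mR=3152/7605; mL+mR=976/2535 → advance +1; mR−mL=3376/7605 → turn +1·90°
n=4: pose=(6,-3,N); sL=20/81, sR=4/25; mL=88/2025, mR=824/2025; mL+mR=304/675 → advance +1; mR−mL=736/2025 → turn +1·90°
n=5: pose=(6,-2,W); sL=40/117, sR=40/181; mL=1280/21177, mR=11920/21177; mL+mR=4400/7059 → advance +1; mR−mL=10640/21177 → turn +1·90°
n=6: pose=(5,-2,S); sL=2/9, sR=2/5; mL=-4/45, mR=28/45; mL+mR=8/15 → advance +1; mR−mL=32/45 → turn +1·90°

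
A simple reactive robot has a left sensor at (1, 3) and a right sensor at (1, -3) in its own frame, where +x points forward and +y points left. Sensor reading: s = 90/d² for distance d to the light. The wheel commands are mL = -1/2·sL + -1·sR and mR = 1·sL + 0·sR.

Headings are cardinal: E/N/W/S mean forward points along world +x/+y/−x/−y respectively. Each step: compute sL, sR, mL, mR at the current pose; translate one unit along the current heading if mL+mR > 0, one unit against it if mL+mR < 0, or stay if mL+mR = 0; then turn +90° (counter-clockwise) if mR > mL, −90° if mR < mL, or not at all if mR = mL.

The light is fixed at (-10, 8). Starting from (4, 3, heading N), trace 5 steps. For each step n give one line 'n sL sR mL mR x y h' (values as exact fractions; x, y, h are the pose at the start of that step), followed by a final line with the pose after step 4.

0 90/137 18/61 -5211/8357 90/137 4 3 N
1 45/109 9/17 -2727/3706 45/109 4 4 W
2 90/349 90/169 -39015/58981 90/349 5 4 S
3 45/128 45/146 -9045/18688 45/128 5 5 E
4 18/25 90/293 -4887/7325 18/25 4 5 N
final 4 6 W

n=0: pose=(4,3,N); sL=90/137, sR=18/61; mL=-5211/8357, mR=90/137; mL+mR=279/8357 → advance +1; mR−mL=10701/8357 → turn +1·90°
n=1: pose=(4,4,W); sL=45/109, sR=9/17; mL=-2727/3706, mR=45/109; mL+mR=-1197/3706 → advance -1; mR−mL=4257/3706 → turn +1·90°
n=2: pose=(5,4,S); sL=90/349, sR=90/169; mL=-39015/58981, mR=90/349; mL+mR=-23805/58981 → advance -1; mR−mL=54225/58981 → turn +1·90°
n=3: pose=(5,5,E); sL=45/128, sR=45/146; mL=-9045/18688, mR=45/128; mL+mR=-2475/18688 → advance -1; mR−mL=15615/18688 → turn +1·90°
n=4: pose=(4,5,N); sL=18/25, sR=90/293; mL=-4887/7325, mR=18/25; mL+mR=387/7325 → advance +1; mR−mL=10161/7325 → turn +1·90°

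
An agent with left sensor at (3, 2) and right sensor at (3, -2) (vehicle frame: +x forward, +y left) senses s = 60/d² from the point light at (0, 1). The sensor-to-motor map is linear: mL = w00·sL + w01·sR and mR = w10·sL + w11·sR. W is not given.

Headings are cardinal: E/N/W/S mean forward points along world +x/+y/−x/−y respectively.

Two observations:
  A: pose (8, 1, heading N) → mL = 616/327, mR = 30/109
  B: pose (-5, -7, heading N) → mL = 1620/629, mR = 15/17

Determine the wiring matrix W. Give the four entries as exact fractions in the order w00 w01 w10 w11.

obs A: pose=(8,1,N) → sL=4/3, sR=60/109, mL=616/327, mR=30/109
obs B: pose=(-5,-7,N) → sL=30/37, sR=30/17, mL=1620/629, mR=15/17
sensor matrix S = [[4/3, 60/109], [30/37, 30/17]]; det S = 130720/68561
solve [mL_A; mL_B] = S·[w00; w01] and [mR_A; mR_B] = S·[w10; w11]:
  w00 = 1, w01 = 1, w10 = 0, w11 = 1/2

1 1 0 1/2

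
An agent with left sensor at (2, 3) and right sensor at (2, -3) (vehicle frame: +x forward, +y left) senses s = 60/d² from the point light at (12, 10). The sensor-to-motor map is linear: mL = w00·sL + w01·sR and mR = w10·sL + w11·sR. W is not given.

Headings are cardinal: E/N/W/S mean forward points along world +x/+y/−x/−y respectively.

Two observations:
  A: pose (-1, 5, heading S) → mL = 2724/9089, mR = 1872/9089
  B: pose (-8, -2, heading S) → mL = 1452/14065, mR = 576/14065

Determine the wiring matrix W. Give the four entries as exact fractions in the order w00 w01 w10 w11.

1/2 1/2 1 -1

obs A: pose=(-1,5,S) → sL=60/149, sR=12/61, mL=2724/9089, mR=1872/9089
obs B: pose=(-8,-2,S) → sL=12/97, sR=12/145, mL=1452/14065, mR=576/14065
sensor matrix S = [[60/149, 12/61], [12/97, 12/145]]; det S = 229824/25567357
solve [mL_A; mL_B] = S·[w00; w01] and [mR_A; mR_B] = S·[w10; w11]:
  w00 = 1/2, w01 = 1/2, w10 = 1, w11 = -1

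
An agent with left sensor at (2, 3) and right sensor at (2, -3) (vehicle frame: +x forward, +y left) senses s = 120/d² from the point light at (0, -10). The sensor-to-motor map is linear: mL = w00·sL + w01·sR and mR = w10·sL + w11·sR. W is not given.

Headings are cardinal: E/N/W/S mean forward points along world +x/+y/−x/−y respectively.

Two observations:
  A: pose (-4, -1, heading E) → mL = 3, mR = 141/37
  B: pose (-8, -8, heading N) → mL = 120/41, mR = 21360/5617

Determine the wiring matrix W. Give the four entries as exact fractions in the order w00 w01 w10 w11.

obs A: pose=(-4,-1,E) → sL=30/37, sR=3, mL=3, mR=141/37
obs B: pose=(-8,-8,N) → sL=120/137, sR=120/41, mL=120/41, mR=21360/5617
sensor matrix S = [[30/37, 3], [120/137, 120/41]]; det S = -52920/207829
solve [mL_A; mL_B] = S·[w00; w01] and [mR_A; mR_B] = S·[w10; w11]:
  w00 = 0, w01 = 1, w10 = 1, w11 = 1

0 1 1 1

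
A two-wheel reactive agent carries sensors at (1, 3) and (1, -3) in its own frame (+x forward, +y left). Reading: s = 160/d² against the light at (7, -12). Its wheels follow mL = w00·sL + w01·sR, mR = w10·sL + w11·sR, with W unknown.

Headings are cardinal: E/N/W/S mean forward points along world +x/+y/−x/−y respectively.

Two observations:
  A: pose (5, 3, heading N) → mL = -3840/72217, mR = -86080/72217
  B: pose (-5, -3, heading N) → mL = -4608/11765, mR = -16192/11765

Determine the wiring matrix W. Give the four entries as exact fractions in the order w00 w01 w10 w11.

obs A: pose=(5,3,N) → sL=160/281, sR=160/257, mL=-3840/72217, mR=-86080/72217
obs B: pose=(-5,-3,N) → sL=32/65, sR=160/181, mL=-4608/11765, mR=-16192/11765
sensor matrix S = [[160/281, 160/257], [32/65, 160/181]]; det S = 33447936/169926601
solve [mL_A; mL_B] = S·[w00; w01] and [mR_A; mR_B] = S·[w10; w11]:
  w00 = 1, w01 = -1, w10 = -1, w11 = -1

1 -1 -1 -1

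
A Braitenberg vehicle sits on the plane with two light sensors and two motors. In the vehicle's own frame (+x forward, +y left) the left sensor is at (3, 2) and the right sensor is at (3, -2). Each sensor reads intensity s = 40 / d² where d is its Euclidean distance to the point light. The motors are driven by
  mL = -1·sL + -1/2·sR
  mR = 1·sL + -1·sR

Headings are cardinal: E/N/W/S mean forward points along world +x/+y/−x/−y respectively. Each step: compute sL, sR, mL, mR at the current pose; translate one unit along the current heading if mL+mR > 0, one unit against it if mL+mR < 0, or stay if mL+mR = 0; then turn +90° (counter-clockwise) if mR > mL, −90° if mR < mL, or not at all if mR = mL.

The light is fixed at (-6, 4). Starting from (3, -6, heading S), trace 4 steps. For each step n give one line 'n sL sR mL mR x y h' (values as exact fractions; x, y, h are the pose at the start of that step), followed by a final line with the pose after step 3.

n=0: pose=(3,-6,S); sL=4/29, sR=20/109; mL=-726/3161, mR=-144/3161; mL+mR=-30/109 → advance -1; mR−mL=582/3161 → turn +1·90°
n=1: pose=(3,-5,E); sL=40/193, sR=8/53; mL=-2892/10229, mR=576/10229; mL+mR=-12/53 → advance -1; mR−mL=3468/10229 → turn +1·90°
n=2: pose=(2,-5,N); sL=5/9, sR=5/17; mL=-215/306, mR=40/153; mL+mR=-15/34 → advance -1; mR−mL=295/306 → turn +1·90°
n=3: pose=(2,-6,W); sL=40/169, sR=40/89; mL=-6940/15041, mR=-3200/15041; mL+mR=-60/89 → advance -1; mR−mL=3740/15041 → turn +1·90°

0 4/29 20/109 -726/3161 -144/3161 3 -6 S
1 40/193 8/53 -2892/10229 576/10229 3 -5 E
2 5/9 5/17 -215/306 40/153 2 -5 N
3 40/169 40/89 -6940/15041 -3200/15041 2 -6 W
final 3 -6 S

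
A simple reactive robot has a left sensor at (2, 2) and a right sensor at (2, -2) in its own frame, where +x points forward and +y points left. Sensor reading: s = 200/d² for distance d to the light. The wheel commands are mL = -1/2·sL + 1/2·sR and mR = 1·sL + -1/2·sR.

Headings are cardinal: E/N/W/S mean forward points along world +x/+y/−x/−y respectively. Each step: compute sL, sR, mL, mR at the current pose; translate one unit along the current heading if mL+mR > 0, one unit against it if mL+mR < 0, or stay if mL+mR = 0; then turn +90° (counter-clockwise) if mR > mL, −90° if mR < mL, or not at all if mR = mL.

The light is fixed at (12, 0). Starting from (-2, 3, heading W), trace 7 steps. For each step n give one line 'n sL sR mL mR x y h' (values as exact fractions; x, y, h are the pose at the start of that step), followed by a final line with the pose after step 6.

n=0: pose=(-2,3,W); sL=200/257, sR=200/281; mL=-2400/72217, mR=30500/72217; mL+mR=100/257 → advance +1; mR−mL=32900/72217 → turn +1·90°
n=1: pose=(-3,3,S); sL=20/17, sR=20/29; mL=-120/493, mR=410/493; mL+mR=10/17 → advance +1; mR−mL=530/493 → turn +1·90°
n=2: pose=(-3,2,E); sL=40/37, sR=200/169; mL=320/6253, mR=3060/6253; mL+mR=20/37 → advance +1; mR−mL=2740/6253 → turn +1·90°
n=3: pose=(-2,2,N); sL=25/34, sR=5/4; mL=35/136, mR=15/136; mL+mR=25/68 → advance +1; mR−mL=-5/34 → turn -1·90°
n=4: pose=(-2,3,E); sL=200/169, sR=40/29; mL=480/4901, mR=2420/4901; mL+mR=100/169 → advance +1; mR−mL=1940/4901 → turn +1·90°
n=5: pose=(-1,3,N); sL=4/5, sR=100/73; mL=104/365, mR=42/365; mL+mR=2/5 → advance +1; mR−mL=-62/365 → turn -1·90°
n=6: pose=(-1,4,E); sL=200/157, sR=8/5; mL=128/785, mR=372/785; mL+mR=100/157 → advance +1; mR−mL=244/785 → turn +1·90°

0 200/257 200/281 -2400/72217 30500/72217 -2 3 W
1 20/17 20/29 -120/493 410/493 -3 3 S
2 40/37 200/169 320/6253 3060/6253 -3 2 E
3 25/34 5/4 35/136 15/136 -2 2 N
4 200/169 40/29 480/4901 2420/4901 -2 3 E
5 4/5 100/73 104/365 42/365 -1 3 N
6 200/157 8/5 128/785 372/785 -1 4 E
final 0 4 N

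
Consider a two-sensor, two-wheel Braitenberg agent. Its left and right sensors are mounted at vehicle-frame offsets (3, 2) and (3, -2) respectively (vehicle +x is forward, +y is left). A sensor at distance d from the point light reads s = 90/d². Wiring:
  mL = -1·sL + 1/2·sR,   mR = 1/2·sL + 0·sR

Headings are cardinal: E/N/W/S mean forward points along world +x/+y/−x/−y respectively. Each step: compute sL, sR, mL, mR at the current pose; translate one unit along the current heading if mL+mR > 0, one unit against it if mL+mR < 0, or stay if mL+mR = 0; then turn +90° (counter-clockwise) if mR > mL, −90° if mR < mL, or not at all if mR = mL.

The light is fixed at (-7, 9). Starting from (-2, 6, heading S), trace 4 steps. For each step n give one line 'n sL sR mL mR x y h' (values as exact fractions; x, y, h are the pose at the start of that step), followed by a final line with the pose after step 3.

0 18/17 2 -1/17 9/17 -2 6 S
1 45/34 9/10 -297/340 45/68 -2 5 E
2 18 90/37 -621/37 9 -3 5 N
3 9/5 9 27/10 9/10 -3 4 W
final -4 4 N

n=0: pose=(-2,6,S); sL=18/17, sR=2; mL=-1/17, mR=9/17; mL+mR=8/17 → advance +1; mR−mL=10/17 → turn +1·90°
n=1: pose=(-2,5,E); sL=45/34, sR=9/10; mL=-297/340, mR=45/68; mL+mR=-18/85 → advance -1; mR−mL=261/170 → turn +1·90°
n=2: pose=(-3,5,N); sL=18, sR=90/37; mL=-621/37, mR=9; mL+mR=-288/37 → advance -1; mR−mL=954/37 → turn +1·90°
n=3: pose=(-3,4,W); sL=9/5, sR=9; mL=27/10, mR=9/10; mL+mR=18/5 → advance +1; mR−mL=-9/5 → turn -1·90°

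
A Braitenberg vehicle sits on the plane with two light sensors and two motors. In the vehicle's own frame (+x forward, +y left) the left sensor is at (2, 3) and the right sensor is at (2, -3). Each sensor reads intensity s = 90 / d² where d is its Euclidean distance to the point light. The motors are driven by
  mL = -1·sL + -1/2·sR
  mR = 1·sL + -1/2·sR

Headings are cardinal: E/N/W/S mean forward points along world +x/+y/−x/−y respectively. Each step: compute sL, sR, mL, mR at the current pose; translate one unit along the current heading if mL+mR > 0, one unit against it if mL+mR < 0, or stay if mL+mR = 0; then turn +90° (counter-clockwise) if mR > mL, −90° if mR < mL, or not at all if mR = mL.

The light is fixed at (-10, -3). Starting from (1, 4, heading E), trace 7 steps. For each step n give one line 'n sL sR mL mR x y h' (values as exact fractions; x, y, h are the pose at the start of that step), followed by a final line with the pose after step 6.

0 90/269 18/37 -5751/9953 909/9953 1 4 E
1 9/13 9/25 -567/650 333/650 0 4 N
2 90/73 18/29 -3267/2117 1953/2117 0 3 W
3 45/106 9/8 -837/848 -117/848 1 3 S
4 90/269 18/37 -5751/9953 909/9953 1 4 E
5 9/13 9/25 -567/650 333/650 0 4 N
6 90/73 18/29 -3267/2117 1953/2117 0 3 W
final 1 3 S

n=0: pose=(1,4,E); sL=90/269, sR=18/37; mL=-5751/9953, mR=909/9953; mL+mR=-18/37 → advance -1; mR−mL=180/269 → turn +1·90°
n=1: pose=(0,4,N); sL=9/13, sR=9/25; mL=-567/650, mR=333/650; mL+mR=-9/25 → advance -1; mR−mL=18/13 → turn +1·90°
n=2: pose=(0,3,W); sL=90/73, sR=18/29; mL=-3267/2117, mR=1953/2117; mL+mR=-18/29 → advance -1; mR−mL=180/73 → turn +1·90°
n=3: pose=(1,3,S); sL=45/106, sR=9/8; mL=-837/848, mR=-117/848; mL+mR=-9/8 → advance -1; mR−mL=45/53 → turn +1·90°
n=4: pose=(1,4,E); sL=90/269, sR=18/37; mL=-5751/9953, mR=909/9953; mL+mR=-18/37 → advance -1; mR−mL=180/269 → turn +1·90°
n=5: pose=(0,4,N); sL=9/13, sR=9/25; mL=-567/650, mR=333/650; mL+mR=-9/25 → advance -1; mR−mL=18/13 → turn +1·90°
n=6: pose=(0,3,W); sL=90/73, sR=18/29; mL=-3267/2117, mR=1953/2117; mL+mR=-18/29 → advance -1; mR−mL=180/73 → turn +1·90°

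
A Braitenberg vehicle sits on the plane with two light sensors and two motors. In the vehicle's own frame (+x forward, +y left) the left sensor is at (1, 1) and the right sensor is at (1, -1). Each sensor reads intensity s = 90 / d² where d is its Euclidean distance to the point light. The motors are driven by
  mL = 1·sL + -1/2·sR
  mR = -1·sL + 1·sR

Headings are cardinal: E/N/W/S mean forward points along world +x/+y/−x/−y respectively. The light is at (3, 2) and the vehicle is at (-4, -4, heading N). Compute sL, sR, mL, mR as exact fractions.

left sensor world pos  = (-5, -3); dL² = 89
right sensor world pos = (-3, -3); dR² = 61
sL = 90/89 = 90/89
sR = 90/61 = 90/61
mL = 1·sL + -1/2·sR = 1485/5429
mR = -1·sL + 1·sR = 2520/5429

90/89 90/61 1485/5429 2520/5429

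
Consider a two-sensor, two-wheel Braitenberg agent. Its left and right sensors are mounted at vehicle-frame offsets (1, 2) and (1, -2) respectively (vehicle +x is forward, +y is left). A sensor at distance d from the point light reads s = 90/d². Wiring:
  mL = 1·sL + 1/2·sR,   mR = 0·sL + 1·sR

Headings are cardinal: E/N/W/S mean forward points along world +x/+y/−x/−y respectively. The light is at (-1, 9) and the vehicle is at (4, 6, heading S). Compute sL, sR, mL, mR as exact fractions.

left sensor world pos  = (6, 5); dL² = 65
right sensor world pos = (2, 5); dR² = 25
sL = 90/65 = 18/13
sR = 90/25 = 18/5
mL = 1·sL + 1/2·sR = 207/65
mR = 0·sL + 1·sR = 18/5

18/13 18/5 207/65 18/5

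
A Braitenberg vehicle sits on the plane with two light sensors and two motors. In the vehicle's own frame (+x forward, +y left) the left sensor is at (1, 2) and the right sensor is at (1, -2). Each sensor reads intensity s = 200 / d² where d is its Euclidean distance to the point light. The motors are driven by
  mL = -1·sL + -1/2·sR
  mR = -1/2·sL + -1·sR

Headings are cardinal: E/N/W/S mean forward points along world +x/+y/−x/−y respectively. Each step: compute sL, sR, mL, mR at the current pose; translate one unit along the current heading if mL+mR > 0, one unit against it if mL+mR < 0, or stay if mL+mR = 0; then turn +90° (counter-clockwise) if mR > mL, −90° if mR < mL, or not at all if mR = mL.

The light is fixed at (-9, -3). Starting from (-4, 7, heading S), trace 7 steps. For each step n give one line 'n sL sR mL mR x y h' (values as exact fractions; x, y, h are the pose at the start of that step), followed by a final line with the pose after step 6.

0 20/13 20/9 -310/117 -350/117 -4 7 S
1 200/97 40/37 -9340/3589 -7580/3589 -4 8 W
2 50/41 50/29 -2475/1189 -2775/1189 -3 8 S
3 8/5 200/221 -2268/1105 -1884/1105 -3 9 W
4 100/101 100/73 -12350/7373 -13750/7373 -2 9 S
5 200/157 200/261 -67900/40977 -57500/40977 -2 10 W
6 50/61 10/9 -755/549 -835/549 -1 10 S
final -1 11 W

n=0: pose=(-4,7,S); sL=20/13, sR=20/9; mL=-310/117, mR=-350/117; mL+mR=-220/39 → advance -1; mR−mL=-40/117 → turn -1·90°
n=1: pose=(-4,8,W); sL=200/97, sR=40/37; mL=-9340/3589, mR=-7580/3589; mL+mR=-16920/3589 → advance -1; mR−mL=1760/3589 → turn +1·90°
n=2: pose=(-3,8,S); sL=50/41, sR=50/29; mL=-2475/1189, mR=-2775/1189; mL+mR=-5250/1189 → advance -1; mR−mL=-300/1189 → turn -1·90°
n=3: pose=(-3,9,W); sL=8/5, sR=200/221; mL=-2268/1105, mR=-1884/1105; mL+mR=-4152/1105 → advance -1; mR−mL=384/1105 → turn +1·90°
n=4: pose=(-2,9,S); sL=100/101, sR=100/73; mL=-12350/7373, mR=-13750/7373; mL+mR=-26100/7373 → advance -1; mR−mL=-1400/7373 → turn -1·90°
n=5: pose=(-2,10,W); sL=200/157, sR=200/261; mL=-67900/40977, mR=-57500/40977; mL+mR=-41800/13659 → advance -1; mR−mL=10400/40977 → turn +1·90°
n=6: pose=(-1,10,S); sL=50/61, sR=10/9; mL=-755/549, mR=-835/549; mL+mR=-530/183 → advance -1; mR−mL=-80/549 → turn -1·90°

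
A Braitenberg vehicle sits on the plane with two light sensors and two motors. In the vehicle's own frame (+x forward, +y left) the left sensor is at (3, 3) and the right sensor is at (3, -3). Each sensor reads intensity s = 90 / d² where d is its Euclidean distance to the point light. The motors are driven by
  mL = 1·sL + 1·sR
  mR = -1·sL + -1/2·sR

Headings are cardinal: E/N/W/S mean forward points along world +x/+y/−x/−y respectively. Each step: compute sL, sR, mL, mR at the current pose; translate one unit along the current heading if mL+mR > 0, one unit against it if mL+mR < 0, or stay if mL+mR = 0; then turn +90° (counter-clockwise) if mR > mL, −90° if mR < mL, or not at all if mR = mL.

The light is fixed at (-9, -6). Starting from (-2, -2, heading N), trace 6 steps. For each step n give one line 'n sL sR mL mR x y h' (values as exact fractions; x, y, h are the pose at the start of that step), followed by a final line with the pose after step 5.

0 18/13 90/149 3852/1937 -3267/1937 -2 -2 N
1 45/82 45/52 3015/2132 -4185/4264 -2 -1 E
2 18/25 90/29 2772/725 -1647/725 -1 -1 S
3 45/13 45/37 2250/481 -3915/962 -1 -2 W
4 18/13 90/149 3852/1937 -3267/1937 -2 -2 N
5 45/82 45/52 3015/2132 -4185/4264 -2 -1 E
final -1 -1 S

n=0: pose=(-2,-2,N); sL=18/13, sR=90/149; mL=3852/1937, mR=-3267/1937; mL+mR=45/149 → advance +1; mR−mL=-7119/1937 → turn -1·90°
n=1: pose=(-2,-1,E); sL=45/82, sR=45/52; mL=3015/2132, mR=-4185/4264; mL+mR=45/104 → advance +1; mR−mL=-10215/4264 → turn -1·90°
n=2: pose=(-1,-1,S); sL=18/25, sR=90/29; mL=2772/725, mR=-1647/725; mL+mR=45/29 → advance +1; mR−mL=-4419/725 → turn -1·90°
n=3: pose=(-1,-2,W); sL=45/13, sR=45/37; mL=2250/481, mR=-3915/962; mL+mR=45/74 → advance +1; mR−mL=-8415/962 → turn -1·90°
n=4: pose=(-2,-2,N); sL=18/13, sR=90/149; mL=3852/1937, mR=-3267/1937; mL+mR=45/149 → advance +1; mR−mL=-7119/1937 → turn -1·90°
n=5: pose=(-2,-1,E); sL=45/82, sR=45/52; mL=3015/2132, mR=-4185/4264; mL+mR=45/104 → advance +1; mR−mL=-10215/4264 → turn -1·90°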